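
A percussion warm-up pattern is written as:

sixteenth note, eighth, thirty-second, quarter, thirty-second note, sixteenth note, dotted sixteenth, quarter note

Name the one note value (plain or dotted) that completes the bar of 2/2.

The bar of 2/2 = 32 thirty-second notes.
Working in thirty-second notes: sixteenth note = 2; eighth = 4; thirty-second = 1; quarter = 8; thirty-second note = 1; sixteenth note = 2; dotted sixteenth = 3; quarter note = 8.
Total: 2 + 4 + 1 + 8 + 1 + 2 + 3 + 8 = 29.
Remaining: 32 − 29 = 3 thirty-second notes, which is a dotted sixteenth note.

dotted sixteenth note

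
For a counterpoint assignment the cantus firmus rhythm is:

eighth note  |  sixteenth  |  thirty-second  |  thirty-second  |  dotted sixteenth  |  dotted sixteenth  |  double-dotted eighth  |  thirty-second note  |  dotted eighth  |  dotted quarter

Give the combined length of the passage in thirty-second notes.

40

Convert each value to thirty-second notes: eighth note = 4; sixteenth = 2; thirty-second = 1; thirty-second = 1; dotted sixteenth = 3; dotted sixteenth = 3; double-dotted eighth = 7; thirty-second note = 1; dotted eighth = 6; dotted quarter = 12.
Altogether 4 + 2 + 1 + 1 + 3 + 3 + 7 + 1 + 6 + 12 = 40 thirty-second notes.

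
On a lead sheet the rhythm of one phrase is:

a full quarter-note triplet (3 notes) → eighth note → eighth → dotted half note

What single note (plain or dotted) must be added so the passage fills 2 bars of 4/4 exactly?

half note

2 bars of 4/4 = 16 eighth notes.
Working in eighth notes: a full quarter-note triplet (3 notes) (three triplet quarters span one half) = 4; eighth note = 1; eighth = 1; dotted half note = 6.
Altogether 4 + 1 + 1 + 6 = 12.
Remaining: 16 − 12 = 4 eighth notes, which is a half note.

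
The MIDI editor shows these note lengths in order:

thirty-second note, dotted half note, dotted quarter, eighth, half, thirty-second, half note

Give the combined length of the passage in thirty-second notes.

74

Convert each value to thirty-second notes: thirty-second note = 1; dotted half note = 24; dotted quarter = 12; eighth = 4; half = 16; thirty-second = 1; half note = 16.
Altogether 1 + 24 + 12 + 4 + 16 + 1 + 16 = 74 thirty-second notes.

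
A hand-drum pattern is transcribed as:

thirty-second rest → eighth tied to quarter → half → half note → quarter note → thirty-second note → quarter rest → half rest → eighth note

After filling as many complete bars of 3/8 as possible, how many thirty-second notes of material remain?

10

One bar of 3/8 = 12 thirty-second notes.
Each duration in thirty-second notes: thirty-second rest = 1; eighth tied to quarter (eighth + quarter) = 12; half = 16; half note = 16; quarter note = 8; thirty-second note = 1; quarter rest = 8; half rest = 16; eighth note = 4.
Adding: 1 + 12 + 16 + 16 + 8 + 1 + 8 + 16 + 4 = 82.
82 ÷ 12 = 6 complete bars with 10 thirty-second notes remaining.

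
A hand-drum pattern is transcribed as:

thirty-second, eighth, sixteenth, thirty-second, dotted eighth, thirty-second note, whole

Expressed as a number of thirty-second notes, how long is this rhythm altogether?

Each duration in thirty-second notes: thirty-second = 1; eighth = 4; sixteenth = 2; thirty-second = 1; dotted eighth = 6; thirty-second note = 1; whole = 32.
Total: 1 + 4 + 2 + 1 + 6 + 1 + 32 = 47 thirty-second notes.

47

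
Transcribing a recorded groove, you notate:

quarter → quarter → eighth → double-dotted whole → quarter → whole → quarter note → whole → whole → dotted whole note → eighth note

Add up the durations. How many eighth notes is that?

60

Each duration in eighth notes: quarter = 2; quarter = 2; eighth = 1; double-dotted whole = 14; quarter = 2; whole = 8; quarter note = 2; whole = 8; whole = 8; dotted whole note = 12; eighth note = 1.
Adding: 2 + 2 + 1 + 14 + 2 + 8 + 2 + 8 + 8 + 12 + 1 = 60 eighth notes.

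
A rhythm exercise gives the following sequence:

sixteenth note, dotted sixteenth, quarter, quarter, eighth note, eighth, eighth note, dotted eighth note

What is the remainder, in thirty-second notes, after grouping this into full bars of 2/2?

7

One bar of 2/2 = 32 thirty-second notes.
In thirty-second notes: sixteenth note = 2; dotted sixteenth = 3; quarter = 8; quarter = 8; eighth note = 4; eighth = 4; eighth note = 4; dotted eighth note = 6.
Altogether 2 + 3 + 8 + 8 + 4 + 4 + 4 + 6 = 39.
39 ÷ 32 = 1 complete bar with 7 thirty-second notes remaining.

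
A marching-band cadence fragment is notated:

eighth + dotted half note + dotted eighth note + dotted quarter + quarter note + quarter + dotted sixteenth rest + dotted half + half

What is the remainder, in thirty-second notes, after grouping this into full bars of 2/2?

One bar of 2/2 = 32 thirty-second notes.
Each duration in thirty-second notes: eighth = 4; dotted half note = 24; dotted eighth note = 6; dotted quarter = 12; quarter note = 8; quarter = 8; dotted sixteenth rest = 3; dotted half = 24; half = 16.
Altogether 4 + 24 + 6 + 12 + 8 + 8 + 3 + 24 + 16 = 105.
105 ÷ 32 = 3 complete bars with 9 thirty-second notes remaining.

9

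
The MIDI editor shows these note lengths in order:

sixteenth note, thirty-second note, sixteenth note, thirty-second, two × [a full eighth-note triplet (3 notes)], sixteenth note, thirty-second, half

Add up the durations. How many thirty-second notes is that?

Express everything in thirty-second notes: sixteenth note = 2; thirty-second note = 1; sixteenth note = 2; thirty-second = 1; a full eighth-note triplet (3 notes) (three triplet eighths span one quarter) = 8; a full eighth-note triplet (3 notes) (three triplet eighths span one quarter) = 8; sixteenth note = 2; thirty-second = 1; half = 16.
Altogether 2 + 1 + 2 + 1 + 8 + 8 + 2 + 1 + 16 = 41 thirty-second notes.

41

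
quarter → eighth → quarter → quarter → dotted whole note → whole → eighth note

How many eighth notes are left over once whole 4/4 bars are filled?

One bar of 4/4 = 8 eighth notes.
Express everything in eighth notes: quarter = 2; eighth = 1; quarter = 2; quarter = 2; dotted whole note = 12; whole = 8; eighth note = 1.
Sum: 2 + 1 + 2 + 2 + 12 + 8 + 1 = 28.
28 ÷ 8 = 3 complete bars with 4 eighth notes remaining.

4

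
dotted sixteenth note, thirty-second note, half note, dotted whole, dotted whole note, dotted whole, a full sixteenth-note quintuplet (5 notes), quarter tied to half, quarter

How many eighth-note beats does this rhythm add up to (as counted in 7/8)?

51

One eighth-note beat = 4 thirty-second notes.
Working in thirty-second notes: dotted sixteenth note = 3; thirty-second note = 1; half note = 16; dotted whole = 48; dotted whole note = 48; dotted whole = 48; a full sixteenth-note quintuplet (5 notes) (five quintuplet sixteenths span one quarter) = 8; quarter tied to half (quarter + half) = 24; quarter = 8.
Total: 3 + 1 + 16 + 48 + 48 + 48 + 8 + 24 + 8 = 204.
204 ÷ 4 = 51 beats.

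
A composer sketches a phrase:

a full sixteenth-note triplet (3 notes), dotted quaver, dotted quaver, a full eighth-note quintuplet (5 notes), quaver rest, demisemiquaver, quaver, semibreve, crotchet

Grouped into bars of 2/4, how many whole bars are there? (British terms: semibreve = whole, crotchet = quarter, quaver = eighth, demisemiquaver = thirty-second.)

One bar of 2/4 = 16 thirty-second notes.
Working in thirty-second notes: a full sixteenth-note triplet (3 notes) (three triplet sixteenths span one eighth) = 4; dotted quaver = 6; dotted quaver = 6; a full eighth-note quintuplet (5 notes) (five quintuplet eighths span one half) = 16; quaver rest = 4; demisemiquaver = 1; quaver = 4; semibreve = 32; crotchet = 8.
Altogether 4 + 6 + 6 + 16 + 4 + 1 + 4 + 32 + 8 = 81.
81 ÷ 16 = 5 complete bars with 1 left over.

5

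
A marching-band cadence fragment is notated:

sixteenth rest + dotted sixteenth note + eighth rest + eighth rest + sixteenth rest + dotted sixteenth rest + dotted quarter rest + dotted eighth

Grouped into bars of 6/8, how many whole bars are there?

1

One bar of 6/8 = 24 thirty-second notes.
Working in thirty-second notes: sixteenth rest = 2; dotted sixteenth note = 3; eighth rest = 4; eighth rest = 4; sixteenth rest = 2; dotted sixteenth rest = 3; dotted quarter rest = 12; dotted eighth = 6.
Altogether 2 + 3 + 4 + 4 + 2 + 3 + 12 + 6 = 36.
36 ÷ 24 = 1 complete bar with 12 left over.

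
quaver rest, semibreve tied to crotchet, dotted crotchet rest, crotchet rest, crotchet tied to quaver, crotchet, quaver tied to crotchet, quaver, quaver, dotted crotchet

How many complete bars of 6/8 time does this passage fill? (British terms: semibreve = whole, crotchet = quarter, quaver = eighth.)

One bar of 6/8 = 6 eighth notes.
In eighth notes: quaver rest = 1; semibreve tied to crotchet (semibreve + crotchet) = 10; dotted crotchet rest = 3; crotchet rest = 2; crotchet tied to quaver (crotchet + quaver) = 3; crotchet = 2; quaver tied to crotchet (quaver + crotchet) = 3; quaver = 1; quaver = 1; dotted crotchet = 3.
Adding: 1 + 10 + 3 + 2 + 3 + 2 + 3 + 1 + 1 + 3 = 29.
29 ÷ 6 = 4 complete bars with 5 left over.

4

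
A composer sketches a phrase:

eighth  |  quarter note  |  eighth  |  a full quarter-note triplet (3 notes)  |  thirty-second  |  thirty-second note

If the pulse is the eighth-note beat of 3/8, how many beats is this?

One eighth-note beat = 4 thirty-second notes.
Convert each value to thirty-second notes: eighth = 4; quarter note = 8; eighth = 4; a full quarter-note triplet (3 notes) (three triplet quarters span one half) = 16; thirty-second = 1; thirty-second note = 1.
Total: 4 + 8 + 4 + 16 + 1 + 1 = 34.
34 ÷ 4 = 8.5 beats.

8.5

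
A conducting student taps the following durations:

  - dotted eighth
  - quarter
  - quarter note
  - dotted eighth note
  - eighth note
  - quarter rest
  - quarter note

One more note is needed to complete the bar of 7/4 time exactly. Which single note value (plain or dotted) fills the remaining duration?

The bar of 7/4 = 28 sixteenth notes.
Convert each value to sixteenth notes: dotted eighth = 3; quarter = 4; quarter note = 4; dotted eighth note = 3; eighth note = 2; quarter rest = 4; quarter note = 4.
Altogether 3 + 4 + 4 + 3 + 2 + 4 + 4 = 24.
Remaining: 28 − 24 = 4 sixteenth notes, which is a quarter note.

quarter note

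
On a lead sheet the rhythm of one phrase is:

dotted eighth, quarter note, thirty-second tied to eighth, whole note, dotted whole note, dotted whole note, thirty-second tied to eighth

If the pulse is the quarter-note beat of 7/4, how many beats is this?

One quarter-note beat = 8 thirty-second notes.
Express everything in thirty-second notes: dotted eighth = 6; quarter note = 8; thirty-second tied to eighth (thirty-second + eighth) = 5; whole note = 32; dotted whole note = 48; dotted whole note = 48; thirty-second tied to eighth (thirty-second + eighth) = 5.
Adding: 6 + 8 + 5 + 32 + 48 + 48 + 5 = 152.
152 ÷ 8 = 19 beats.

19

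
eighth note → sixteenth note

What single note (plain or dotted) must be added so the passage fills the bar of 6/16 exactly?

The bar of 6/16 = 6 sixteenth notes.
Express everything in sixteenth notes: eighth note = 2; sixteenth note = 1.
Altogether 2 + 1 = 3.
Remaining: 6 − 3 = 3 sixteenth notes, which is a dotted eighth note.

dotted eighth note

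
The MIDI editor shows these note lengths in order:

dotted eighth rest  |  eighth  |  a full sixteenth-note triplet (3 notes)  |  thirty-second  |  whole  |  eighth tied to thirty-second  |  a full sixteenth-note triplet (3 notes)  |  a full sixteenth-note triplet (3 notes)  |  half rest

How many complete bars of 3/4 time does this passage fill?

One bar of 3/4 = 24 thirty-second notes.
Working in thirty-second notes: dotted eighth rest = 6; eighth = 4; a full sixteenth-note triplet (3 notes) (three triplet sixteenths span one eighth) = 4; thirty-second = 1; whole = 32; eighth tied to thirty-second (eighth + thirty-second) = 5; a full sixteenth-note triplet (3 notes) (three triplet sixteenths span one eighth) = 4; a full sixteenth-note triplet (3 notes) (three triplet sixteenths span one eighth) = 4; half rest = 16.
Altogether 6 + 4 + 4 + 1 + 32 + 5 + 4 + 4 + 16 = 76.
76 ÷ 24 = 3 complete bars with 4 left over.

3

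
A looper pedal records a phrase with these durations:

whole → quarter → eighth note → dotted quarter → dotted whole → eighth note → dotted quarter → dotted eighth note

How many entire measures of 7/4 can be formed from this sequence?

2

One bar of 7/4 = 28 sixteenth notes.
In sixteenth notes: whole = 16; quarter = 4; eighth note = 2; dotted quarter = 6; dotted whole = 24; eighth note = 2; dotted quarter = 6; dotted eighth note = 3.
Altogether 16 + 4 + 2 + 6 + 24 + 2 + 6 + 3 = 63.
63 ÷ 28 = 2 complete bars with 7 left over.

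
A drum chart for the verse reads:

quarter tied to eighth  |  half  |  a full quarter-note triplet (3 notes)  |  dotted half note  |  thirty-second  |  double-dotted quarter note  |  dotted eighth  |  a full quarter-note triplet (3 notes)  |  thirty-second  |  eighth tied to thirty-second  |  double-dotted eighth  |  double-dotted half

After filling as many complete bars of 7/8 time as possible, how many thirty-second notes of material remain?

One bar of 7/8 = 28 thirty-second notes.
Working in thirty-second notes: quarter tied to eighth (quarter + eighth) = 12; half = 16; a full quarter-note triplet (3 notes) (three triplet quarters span one half) = 16; dotted half note = 24; thirty-second = 1; double-dotted quarter note = 14; dotted eighth = 6; a full quarter-note triplet (3 notes) (three triplet quarters span one half) = 16; thirty-second = 1; eighth tied to thirty-second (eighth + thirty-second) = 5; double-dotted eighth = 7; double-dotted half = 28.
Total: 12 + 16 + 16 + 24 + 1 + 14 + 6 + 16 + 1 + 5 + 7 + 28 = 146.
146 ÷ 28 = 5 complete bars with 6 thirty-second notes remaining.

6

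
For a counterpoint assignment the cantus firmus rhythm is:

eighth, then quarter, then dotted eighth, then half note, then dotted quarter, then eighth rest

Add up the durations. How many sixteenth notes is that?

25

Each duration in sixteenth notes: eighth = 2; quarter = 4; dotted eighth = 3; half note = 8; dotted quarter = 6; eighth rest = 2.
Altogether 2 + 4 + 3 + 8 + 6 + 2 = 25 sixteenth notes.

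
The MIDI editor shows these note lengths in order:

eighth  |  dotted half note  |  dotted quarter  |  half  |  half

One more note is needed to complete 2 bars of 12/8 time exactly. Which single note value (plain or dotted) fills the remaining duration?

dotted half note

2 bars of 12/8 = 24 eighth notes.
Express everything in eighth notes: eighth = 1; dotted half note = 6; dotted quarter = 3; half = 4; half = 4.
Altogether 1 + 6 + 3 + 4 + 4 = 18.
Remaining: 24 − 18 = 6 eighth notes, which is a dotted half note.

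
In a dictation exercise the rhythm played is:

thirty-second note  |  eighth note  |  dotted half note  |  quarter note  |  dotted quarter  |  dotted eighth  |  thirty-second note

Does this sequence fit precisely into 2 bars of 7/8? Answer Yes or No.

Yes

One bar of 7/8 = 28 thirty-second notes, so 2 bars = 56.
Each duration in thirty-second notes: thirty-second note = 1; eighth note = 4; dotted half note = 24; quarter note = 8; dotted quarter = 12; dotted eighth = 6; thirty-second note = 1.
Total: 1 + 4 + 24 + 8 + 12 + 6 + 1 = 56.
56 equals 56, so the answer is Yes.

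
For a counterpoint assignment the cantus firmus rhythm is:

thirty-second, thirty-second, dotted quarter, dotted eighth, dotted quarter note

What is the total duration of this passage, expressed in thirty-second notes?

Express everything in thirty-second notes: thirty-second = 1; thirty-second = 1; dotted quarter = 12; dotted eighth = 6; dotted quarter note = 12.
Altogether 1 + 1 + 12 + 6 + 12 = 32 thirty-second notes.

32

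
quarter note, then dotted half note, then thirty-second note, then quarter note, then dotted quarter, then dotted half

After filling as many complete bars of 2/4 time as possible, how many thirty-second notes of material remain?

13

One bar of 2/4 = 16 thirty-second notes.
Express everything in thirty-second notes: quarter note = 8; dotted half note = 24; thirty-second note = 1; quarter note = 8; dotted quarter = 12; dotted half = 24.
Total: 8 + 24 + 1 + 8 + 12 + 24 = 77.
77 ÷ 16 = 4 complete bars with 13 thirty-second notes remaining.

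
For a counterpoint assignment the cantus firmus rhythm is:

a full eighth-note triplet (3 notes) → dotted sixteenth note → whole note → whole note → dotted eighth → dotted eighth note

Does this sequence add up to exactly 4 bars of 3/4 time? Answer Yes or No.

No

One bar of 3/4 = 24 thirty-second notes, so 4 bars = 96.
Working in thirty-second notes: a full eighth-note triplet (3 notes) (three triplet eighths span one quarter) = 8; dotted sixteenth note = 3; whole note = 32; whole note = 32; dotted eighth = 6; dotted eighth note = 6.
Altogether 8 + 3 + 32 + 32 + 6 + 6 = 87.
87 falls short of 96, so the answer is No.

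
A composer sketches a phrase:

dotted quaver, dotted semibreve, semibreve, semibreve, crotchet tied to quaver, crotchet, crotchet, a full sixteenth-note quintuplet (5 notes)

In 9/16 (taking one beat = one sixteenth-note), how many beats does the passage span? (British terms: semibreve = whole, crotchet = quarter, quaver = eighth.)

77

One sixteenth-note beat = 2 thirty-second notes.
Express everything in thirty-second notes: dotted quaver = 6; dotted semibreve = 48; semibreve = 32; semibreve = 32; crotchet tied to quaver (crotchet + quaver) = 12; crotchet = 8; crotchet = 8; a full sixteenth-note quintuplet (5 notes) (five quintuplet sixteenths span one quarter) = 8.
Sum: 6 + 48 + 32 + 32 + 12 + 8 + 8 + 8 = 154.
154 ÷ 2 = 77 beats.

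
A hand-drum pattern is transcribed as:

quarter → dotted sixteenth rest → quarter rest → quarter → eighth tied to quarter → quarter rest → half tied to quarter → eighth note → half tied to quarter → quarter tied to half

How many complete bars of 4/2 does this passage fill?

One bar of 4/2 = 64 thirty-second notes.
Each duration in thirty-second notes: quarter = 8; dotted sixteenth rest = 3; quarter rest = 8; quarter = 8; eighth tied to quarter (eighth + quarter) = 12; quarter rest = 8; half tied to quarter (half + quarter) = 24; eighth note = 4; half tied to quarter (half + quarter) = 24; quarter tied to half (quarter + half) = 24.
Sum: 8 + 3 + 8 + 8 + 12 + 8 + 24 + 4 + 24 + 24 = 123.
123 ÷ 64 = 1 complete bar with 59 left over.

1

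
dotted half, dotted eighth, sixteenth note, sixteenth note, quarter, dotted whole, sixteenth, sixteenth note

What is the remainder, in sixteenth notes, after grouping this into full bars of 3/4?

11

One bar of 3/4 = 12 sixteenth notes.
Working in sixteenth notes: dotted half = 12; dotted eighth = 3; sixteenth note = 1; sixteenth note = 1; quarter = 4; dotted whole = 24; sixteenth = 1; sixteenth note = 1.
Sum: 12 + 3 + 1 + 1 + 4 + 24 + 1 + 1 = 47.
47 ÷ 12 = 3 complete bars with 11 sixteenth notes remaining.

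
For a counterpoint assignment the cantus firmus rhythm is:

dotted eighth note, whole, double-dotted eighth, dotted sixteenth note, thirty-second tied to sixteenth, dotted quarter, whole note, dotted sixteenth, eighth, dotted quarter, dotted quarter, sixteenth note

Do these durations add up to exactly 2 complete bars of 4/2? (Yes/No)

Yes

One bar of 4/2 = 64 thirty-second notes, so 2 bars = 128.
Working in thirty-second notes: dotted eighth note = 6; whole = 32; double-dotted eighth = 7; dotted sixteenth note = 3; thirty-second tied to sixteenth (thirty-second + sixteenth) = 3; dotted quarter = 12; whole note = 32; dotted sixteenth = 3; eighth = 4; dotted quarter = 12; dotted quarter = 12; sixteenth note = 2.
Total: 6 + 32 + 7 + 3 + 3 + 12 + 32 + 3 + 4 + 12 + 12 + 2 = 128.
128 equals 128, so the answer is Yes.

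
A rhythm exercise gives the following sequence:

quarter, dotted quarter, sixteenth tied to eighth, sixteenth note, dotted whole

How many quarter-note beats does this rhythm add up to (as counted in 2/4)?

One quarter-note beat = 4 sixteenth notes.
Convert each value to sixteenth notes: quarter = 4; dotted quarter = 6; sixteenth tied to eighth (sixteenth + eighth) = 3; sixteenth note = 1; dotted whole = 24.
Sum: 4 + 6 + 3 + 1 + 24 = 38.
38 ÷ 4 = 9.5 beats.

9.5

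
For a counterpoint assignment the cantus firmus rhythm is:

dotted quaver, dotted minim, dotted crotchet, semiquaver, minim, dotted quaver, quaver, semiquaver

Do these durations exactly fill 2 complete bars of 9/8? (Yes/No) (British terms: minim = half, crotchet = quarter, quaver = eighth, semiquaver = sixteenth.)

Yes

One bar of 9/8 = 18 sixteenth notes, so 2 bars = 36.
Each duration in sixteenth notes: dotted quaver = 3; dotted minim = 12; dotted crotchet = 6; semiquaver = 1; minim = 8; dotted quaver = 3; quaver = 2; semiquaver = 1.
Sum: 3 + 12 + 6 + 1 + 8 + 3 + 2 + 1 = 36.
36 equals 36, so the answer is Yes.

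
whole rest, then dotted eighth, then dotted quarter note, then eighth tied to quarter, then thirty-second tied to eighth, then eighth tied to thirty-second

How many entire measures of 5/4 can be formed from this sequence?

One bar of 5/4 = 40 thirty-second notes.
Working in thirty-second notes: whole rest = 32; dotted eighth = 6; dotted quarter note = 12; eighth tied to quarter (eighth + quarter) = 12; thirty-second tied to eighth (thirty-second + eighth) = 5; eighth tied to thirty-second (eighth + thirty-second) = 5.
Altogether 32 + 6 + 12 + 12 + 5 + 5 = 72.
72 ÷ 40 = 1 complete bar with 32 left over.

1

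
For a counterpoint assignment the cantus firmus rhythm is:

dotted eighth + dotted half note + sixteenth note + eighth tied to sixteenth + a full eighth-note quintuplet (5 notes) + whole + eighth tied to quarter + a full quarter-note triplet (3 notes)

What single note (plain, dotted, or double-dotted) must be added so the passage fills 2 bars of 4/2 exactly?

2 bars of 4/2 = 64 sixteenth notes.
Express everything in sixteenth notes: dotted eighth = 3; dotted half note = 12; sixteenth note = 1; eighth tied to sixteenth (eighth + sixteenth) = 3; a full eighth-note quintuplet (5 notes) (five quintuplet eighths span one half) = 8; whole = 16; eighth tied to quarter (eighth + quarter) = 6; a full quarter-note triplet (3 notes) (three triplet quarters span one half) = 8.
Altogether 3 + 12 + 1 + 3 + 8 + 16 + 6 + 8 = 57.
Remaining: 64 − 57 = 7 sixteenth notes, which is a double-dotted quarter note.

double-dotted quarter note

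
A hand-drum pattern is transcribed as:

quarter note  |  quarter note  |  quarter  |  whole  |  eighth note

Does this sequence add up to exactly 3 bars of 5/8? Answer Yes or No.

One bar of 5/8 = 5 eighth notes, so 3 bars = 15.
Express everything in eighth notes: quarter note = 2; quarter note = 2; quarter = 2; whole = 8; eighth note = 1.
Sum: 2 + 2 + 2 + 8 + 1 = 15.
15 equals 15, so the answer is Yes.

Yes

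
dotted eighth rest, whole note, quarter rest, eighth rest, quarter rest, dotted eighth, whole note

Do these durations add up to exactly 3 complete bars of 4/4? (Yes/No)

Yes

One bar of 4/4 = 16 sixteenth notes, so 3 bars = 48.
In sixteenth notes: dotted eighth rest = 3; whole note = 16; quarter rest = 4; eighth rest = 2; quarter rest = 4; dotted eighth = 3; whole note = 16.
Total: 3 + 16 + 4 + 2 + 4 + 3 + 16 = 48.
48 equals 48, so the answer is Yes.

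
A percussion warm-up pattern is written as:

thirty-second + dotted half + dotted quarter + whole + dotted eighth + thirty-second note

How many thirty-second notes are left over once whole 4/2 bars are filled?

12

One bar of 4/2 = 64 thirty-second notes.
Convert each value to thirty-second notes: thirty-second = 1; dotted half = 24; dotted quarter = 12; whole = 32; dotted eighth = 6; thirty-second note = 1.
Altogether 1 + 24 + 12 + 32 + 6 + 1 = 76.
76 ÷ 64 = 1 complete bar with 12 thirty-second notes remaining.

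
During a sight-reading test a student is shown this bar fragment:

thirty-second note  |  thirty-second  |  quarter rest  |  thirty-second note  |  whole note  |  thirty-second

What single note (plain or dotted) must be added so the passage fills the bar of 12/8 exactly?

eighth note

The bar of 12/8 = 48 thirty-second notes.
Express everything in thirty-second notes: thirty-second note = 1; thirty-second = 1; quarter rest = 8; thirty-second note = 1; whole note = 32; thirty-second = 1.
Altogether 1 + 1 + 8 + 1 + 32 + 1 = 44.
Remaining: 48 − 44 = 4 thirty-second notes, which is a eighth note.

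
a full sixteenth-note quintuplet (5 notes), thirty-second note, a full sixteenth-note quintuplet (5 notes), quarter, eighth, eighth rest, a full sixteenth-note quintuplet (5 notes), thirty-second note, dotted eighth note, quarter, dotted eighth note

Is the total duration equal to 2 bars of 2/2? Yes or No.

One bar of 2/2 = 32 thirty-second notes, so 2 bars = 64.
Each duration in thirty-second notes: a full sixteenth-note quintuplet (5 notes) (five quintuplet sixteenths span one quarter) = 8; thirty-second note = 1; a full sixteenth-note quintuplet (5 notes) (five quintuplet sixteenths span one quarter) = 8; quarter = 8; eighth = 4; eighth rest = 4; a full sixteenth-note quintuplet (5 notes) (five quintuplet sixteenths span one quarter) = 8; thirty-second note = 1; dotted eighth note = 6; quarter = 8; dotted eighth note = 6.
Adding: 8 + 1 + 8 + 8 + 4 + 4 + 8 + 1 + 6 + 8 + 6 = 62.
62 falls short of 64, so the answer is No.

No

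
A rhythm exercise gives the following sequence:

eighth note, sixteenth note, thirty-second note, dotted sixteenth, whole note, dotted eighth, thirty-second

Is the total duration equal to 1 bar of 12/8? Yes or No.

One bar of 12/8 = 48 thirty-second notes.
Working in thirty-second notes: eighth note = 4; sixteenth note = 2; thirty-second note = 1; dotted sixteenth = 3; whole note = 32; dotted eighth = 6; thirty-second = 1.
Altogether 4 + 2 + 1 + 3 + 32 + 6 + 1 = 49.
49 exceeds 48, so the answer is No.

No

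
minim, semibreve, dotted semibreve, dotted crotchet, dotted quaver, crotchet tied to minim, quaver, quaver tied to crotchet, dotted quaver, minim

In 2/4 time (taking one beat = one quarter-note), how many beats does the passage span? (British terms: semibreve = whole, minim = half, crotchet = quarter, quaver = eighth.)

One quarter-note beat = 4 sixteenth notes.
Working in sixteenth notes: minim = 8; semibreve = 16; dotted semibreve = 24; dotted crotchet = 6; dotted quaver = 3; crotchet tied to minim (crotchet + minim) = 12; quaver = 2; quaver tied to crotchet (quaver + crotchet) = 6; dotted quaver = 3; minim = 8.
Adding: 8 + 16 + 24 + 6 + 3 + 12 + 2 + 6 + 3 + 8 = 88.
88 ÷ 4 = 22 beats.

22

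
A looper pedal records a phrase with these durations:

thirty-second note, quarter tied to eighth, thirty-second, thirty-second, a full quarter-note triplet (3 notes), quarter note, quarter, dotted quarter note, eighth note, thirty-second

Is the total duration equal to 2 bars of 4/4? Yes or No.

One bar of 4/4 = 32 thirty-second notes, so 2 bars = 64.
Each duration in thirty-second notes: thirty-second note = 1; quarter tied to eighth (quarter + eighth) = 12; thirty-second = 1; thirty-second = 1; a full quarter-note triplet (3 notes) (three triplet quarters span one half) = 16; quarter note = 8; quarter = 8; dotted quarter note = 12; eighth note = 4; thirty-second = 1.
Altogether 1 + 12 + 1 + 1 + 16 + 8 + 8 + 12 + 4 + 1 = 64.
64 equals 64, so the answer is Yes.

Yes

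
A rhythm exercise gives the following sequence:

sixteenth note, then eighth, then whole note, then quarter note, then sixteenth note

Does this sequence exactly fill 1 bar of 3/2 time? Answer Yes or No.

Yes

One bar of 3/2 = 24 sixteenth notes.
Each duration in sixteenth notes: sixteenth note = 1; eighth = 2; whole note = 16; quarter note = 4; sixteenth note = 1.
Altogether 1 + 2 + 16 + 4 + 1 = 24.
24 equals 24, so the answer is Yes.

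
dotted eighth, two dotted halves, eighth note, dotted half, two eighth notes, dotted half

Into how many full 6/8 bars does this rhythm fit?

4

One bar of 6/8 = 12 sixteenth notes.
Working in sixteenth notes: dotted eighth = 3; dotted half = 12; dotted half = 12; eighth note = 2; dotted half = 12; eighth note = 2; eighth note = 2; dotted half = 12.
Altogether 3 + 12 + 12 + 2 + 12 + 2 + 2 + 12 = 57.
57 ÷ 12 = 4 complete bars with 9 left over.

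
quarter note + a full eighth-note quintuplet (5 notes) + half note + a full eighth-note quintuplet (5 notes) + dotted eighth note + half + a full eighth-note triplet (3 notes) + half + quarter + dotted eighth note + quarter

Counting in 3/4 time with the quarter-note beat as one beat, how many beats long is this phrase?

15.5

One quarter-note beat = 4 sixteenth notes.
Working in sixteenth notes: quarter note = 4; a full eighth-note quintuplet (5 notes) (five quintuplet eighths span one half) = 8; half note = 8; a full eighth-note quintuplet (5 notes) (five quintuplet eighths span one half) = 8; dotted eighth note = 3; half = 8; a full eighth-note triplet (3 notes) (three triplet eighths span one quarter) = 4; half = 8; quarter = 4; dotted eighth note = 3; quarter = 4.
Altogether 4 + 8 + 8 + 8 + 3 + 8 + 4 + 8 + 4 + 3 + 4 = 62.
62 ÷ 4 = 15.5 beats.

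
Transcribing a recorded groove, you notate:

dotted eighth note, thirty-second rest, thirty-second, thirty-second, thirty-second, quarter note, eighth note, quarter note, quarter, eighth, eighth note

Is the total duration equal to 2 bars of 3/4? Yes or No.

No

One bar of 3/4 = 24 thirty-second notes, so 2 bars = 48.
In thirty-second notes: dotted eighth note = 6; thirty-second rest = 1; thirty-second = 1; thirty-second = 1; thirty-second = 1; quarter note = 8; eighth note = 4; quarter note = 8; quarter = 8; eighth = 4; eighth note = 4.
Altogether 6 + 1 + 1 + 1 + 1 + 8 + 4 + 8 + 8 + 4 + 4 = 46.
46 falls short of 48, so the answer is No.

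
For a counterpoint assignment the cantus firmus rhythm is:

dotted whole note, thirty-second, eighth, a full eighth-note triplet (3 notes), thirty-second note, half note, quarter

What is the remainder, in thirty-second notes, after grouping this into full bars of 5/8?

6

One bar of 5/8 = 20 thirty-second notes.
Working in thirty-second notes: dotted whole note = 48; thirty-second = 1; eighth = 4; a full eighth-note triplet (3 notes) (three triplet eighths span one quarter) = 8; thirty-second note = 1; half note = 16; quarter = 8.
Sum: 48 + 1 + 4 + 8 + 1 + 16 + 8 = 86.
86 ÷ 20 = 4 complete bars with 6 thirty-second notes remaining.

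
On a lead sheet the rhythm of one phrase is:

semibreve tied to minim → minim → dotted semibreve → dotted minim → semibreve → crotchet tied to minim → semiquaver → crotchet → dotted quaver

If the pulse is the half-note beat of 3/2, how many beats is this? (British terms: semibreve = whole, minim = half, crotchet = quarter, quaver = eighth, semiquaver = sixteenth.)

13

One half-note beat = 8 sixteenth notes.
Convert each value to sixteenth notes: semibreve tied to minim (semibreve + minim) = 24; minim = 8; dotted semibreve = 24; dotted minim = 12; semibreve = 16; crotchet tied to minim (crotchet + minim) = 12; semiquaver = 1; crotchet = 4; dotted quaver = 3.
Altogether 24 + 8 + 24 + 12 + 16 + 12 + 1 + 4 + 3 = 104.
104 ÷ 8 = 13 beats.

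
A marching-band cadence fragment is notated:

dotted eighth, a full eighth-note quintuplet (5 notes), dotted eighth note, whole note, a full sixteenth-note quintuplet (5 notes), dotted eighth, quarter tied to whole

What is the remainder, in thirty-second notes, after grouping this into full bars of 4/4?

18

One bar of 4/4 = 16 sixteenth notes.
Express everything in sixteenth notes: dotted eighth = 3; a full eighth-note quintuplet (5 notes) (five quintuplet eighths span one half) = 8; dotted eighth note = 3; whole note = 16; a full sixteenth-note quintuplet (5 notes) (five quintuplet sixteenths span one quarter) = 4; dotted eighth = 3; quarter tied to whole (quarter + whole) = 20.
Sum: 3 + 8 + 3 + 16 + 4 + 3 + 20 = 57.
57 ÷ 16 = 3 complete bars with 9 sixteenth notes remaining = 18 thirty-second notes.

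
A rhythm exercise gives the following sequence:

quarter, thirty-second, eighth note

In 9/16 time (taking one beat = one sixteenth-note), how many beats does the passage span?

One sixteenth-note beat = 2 thirty-second notes.
Working in thirty-second notes: quarter = 8; thirty-second = 1; eighth note = 4.
Altogether 8 + 1 + 4 = 13.
13 ÷ 2 = 6.5 beats.

6.5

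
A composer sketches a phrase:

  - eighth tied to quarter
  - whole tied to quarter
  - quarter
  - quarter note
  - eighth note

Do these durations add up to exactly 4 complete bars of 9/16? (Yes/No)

Yes

One bar of 9/16 = 9 sixteenth notes, so 4 bars = 36.
Express everything in sixteenth notes: eighth tied to quarter (eighth + quarter) = 6; whole tied to quarter (whole + quarter) = 20; quarter = 4; quarter note = 4; eighth note = 2.
Adding: 6 + 20 + 4 + 4 + 2 = 36.
36 equals 36, so the answer is Yes.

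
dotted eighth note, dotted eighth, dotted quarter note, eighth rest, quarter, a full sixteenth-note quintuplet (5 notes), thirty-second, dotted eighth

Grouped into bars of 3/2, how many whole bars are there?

One bar of 3/2 = 48 thirty-second notes.
Convert each value to thirty-second notes: dotted eighth note = 6; dotted eighth = 6; dotted quarter note = 12; eighth rest = 4; quarter = 8; a full sixteenth-note quintuplet (5 notes) (five quintuplet sixteenths span one quarter) = 8; thirty-second = 1; dotted eighth = 6.
Sum: 6 + 6 + 12 + 4 + 8 + 8 + 1 + 6 = 51.
51 ÷ 48 = 1 complete bar with 3 left over.

1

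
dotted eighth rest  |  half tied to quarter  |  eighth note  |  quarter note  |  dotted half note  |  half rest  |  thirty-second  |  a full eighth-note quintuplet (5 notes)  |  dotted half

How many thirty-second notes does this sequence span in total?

Working in thirty-second notes: dotted eighth rest = 6; half tied to quarter (half + quarter) = 24; eighth note = 4; quarter note = 8; dotted half note = 24; half rest = 16; thirty-second = 1; a full eighth-note quintuplet (5 notes) (five quintuplet eighths span one half) = 16; dotted half = 24.
Adding: 6 + 24 + 4 + 8 + 24 + 16 + 1 + 16 + 24 = 123 thirty-second notes.

123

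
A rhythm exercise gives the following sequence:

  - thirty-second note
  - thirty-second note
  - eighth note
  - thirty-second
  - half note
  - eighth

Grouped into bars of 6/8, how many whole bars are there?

One bar of 6/8 = 24 thirty-second notes.
In thirty-second notes: thirty-second note = 1; thirty-second note = 1; eighth note = 4; thirty-second = 1; half note = 16; eighth = 4.
Altogether 1 + 1 + 4 + 1 + 16 + 4 = 27.
27 ÷ 24 = 1 complete bar with 3 left over.

1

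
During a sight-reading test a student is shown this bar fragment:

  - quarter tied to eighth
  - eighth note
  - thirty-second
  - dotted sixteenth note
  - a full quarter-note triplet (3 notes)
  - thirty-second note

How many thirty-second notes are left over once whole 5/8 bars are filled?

One bar of 5/8 = 20 thirty-second notes.
Express everything in thirty-second notes: quarter tied to eighth (quarter + eighth) = 12; eighth note = 4; thirty-second = 1; dotted sixteenth note = 3; a full quarter-note triplet (3 notes) (three triplet quarters span one half) = 16; thirty-second note = 1.
Sum: 12 + 4 + 1 + 3 + 16 + 1 = 37.
37 ÷ 20 = 1 complete bar with 17 thirty-second notes remaining.

17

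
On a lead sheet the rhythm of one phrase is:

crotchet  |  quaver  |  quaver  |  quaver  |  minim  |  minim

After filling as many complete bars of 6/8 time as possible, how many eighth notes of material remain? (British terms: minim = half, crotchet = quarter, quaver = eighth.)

One bar of 6/8 = 6 eighth notes.
Each duration in eighth notes: crotchet = 2; quaver = 1; quaver = 1; quaver = 1; minim = 4; minim = 4.
Sum: 2 + 1 + 1 + 1 + 4 + 4 = 13.
13 ÷ 6 = 2 complete bars with 1 eighth note remaining.

1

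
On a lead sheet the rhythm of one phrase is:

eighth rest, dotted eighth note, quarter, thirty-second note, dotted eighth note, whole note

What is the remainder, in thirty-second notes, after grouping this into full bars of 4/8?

9

One bar of 4/8 = 16 thirty-second notes.
Express everything in thirty-second notes: eighth rest = 4; dotted eighth note = 6; quarter = 8; thirty-second note = 1; dotted eighth note = 6; whole note = 32.
Altogether 4 + 6 + 8 + 1 + 6 + 32 = 57.
57 ÷ 16 = 3 complete bars with 9 thirty-second notes remaining.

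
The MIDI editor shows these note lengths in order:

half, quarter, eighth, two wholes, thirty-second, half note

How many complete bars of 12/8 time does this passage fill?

One bar of 12/8 = 48 thirty-second notes.
Express everything in thirty-second notes: half = 16; quarter = 8; eighth = 4; whole = 32; whole = 32; thirty-second = 1; half note = 16.
Adding: 16 + 8 + 4 + 32 + 32 + 1 + 16 = 109.
109 ÷ 48 = 2 complete bars with 13 left over.

2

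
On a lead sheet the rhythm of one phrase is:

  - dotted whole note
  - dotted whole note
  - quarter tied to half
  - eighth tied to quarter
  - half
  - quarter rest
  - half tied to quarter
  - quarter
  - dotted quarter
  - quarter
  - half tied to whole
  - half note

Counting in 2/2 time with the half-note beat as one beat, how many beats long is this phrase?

17

One half-note beat = 4 eighth notes.
In eighth notes: dotted whole note = 12; dotted whole note = 12; quarter tied to half (quarter + half) = 6; eighth tied to quarter (eighth + quarter) = 3; half = 4; quarter rest = 2; half tied to quarter (half + quarter) = 6; quarter = 2; dotted quarter = 3; quarter = 2; half tied to whole (half + whole) = 12; half note = 4.
Total: 12 + 12 + 6 + 3 + 4 + 2 + 6 + 2 + 3 + 2 + 12 + 4 = 68.
68 ÷ 4 = 17 beats.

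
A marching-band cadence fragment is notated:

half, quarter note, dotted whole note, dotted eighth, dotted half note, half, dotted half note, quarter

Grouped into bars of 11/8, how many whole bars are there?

One bar of 11/8 = 22 sixteenth notes.
Convert each value to sixteenth notes: half = 8; quarter note = 4; dotted whole note = 24; dotted eighth = 3; dotted half note = 12; half = 8; dotted half note = 12; quarter = 4.
Sum: 8 + 4 + 24 + 3 + 12 + 8 + 12 + 4 = 75.
75 ÷ 22 = 3 complete bars with 9 left over.

3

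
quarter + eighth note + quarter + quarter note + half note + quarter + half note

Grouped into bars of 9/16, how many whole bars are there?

One bar of 9/16 = 9 sixteenth notes.
In sixteenth notes: quarter = 4; eighth note = 2; quarter = 4; quarter note = 4; half note = 8; quarter = 4; half note = 8.
Adding: 4 + 2 + 4 + 4 + 8 + 4 + 8 = 34.
34 ÷ 9 = 3 complete bars with 7 left over.

3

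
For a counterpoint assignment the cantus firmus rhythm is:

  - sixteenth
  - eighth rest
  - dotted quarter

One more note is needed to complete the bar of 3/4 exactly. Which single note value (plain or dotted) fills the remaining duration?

dotted eighth note

The bar of 3/4 = 12 sixteenth notes.
In sixteenth notes: sixteenth = 1; eighth rest = 2; dotted quarter = 6.
Altogether 1 + 2 + 6 = 9.
Remaining: 12 − 9 = 3 sixteenth notes, which is a dotted eighth note.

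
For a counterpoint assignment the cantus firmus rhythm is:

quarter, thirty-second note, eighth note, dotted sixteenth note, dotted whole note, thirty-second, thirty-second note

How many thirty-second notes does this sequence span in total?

Express everything in thirty-second notes: quarter = 8; thirty-second note = 1; eighth note = 4; dotted sixteenth note = 3; dotted whole note = 48; thirty-second = 1; thirty-second note = 1.
Altogether 8 + 1 + 4 + 3 + 48 + 1 + 1 = 66 thirty-second notes.

66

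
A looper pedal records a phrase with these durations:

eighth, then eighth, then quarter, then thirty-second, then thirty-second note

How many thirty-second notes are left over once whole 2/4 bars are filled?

2

One bar of 2/4 = 16 thirty-second notes.
Each duration in thirty-second notes: eighth = 4; eighth = 4; quarter = 8; thirty-second = 1; thirty-second note = 1.
Altogether 4 + 4 + 8 + 1 + 1 = 18.
18 ÷ 16 = 1 complete bar with 2 thirty-second notes remaining.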